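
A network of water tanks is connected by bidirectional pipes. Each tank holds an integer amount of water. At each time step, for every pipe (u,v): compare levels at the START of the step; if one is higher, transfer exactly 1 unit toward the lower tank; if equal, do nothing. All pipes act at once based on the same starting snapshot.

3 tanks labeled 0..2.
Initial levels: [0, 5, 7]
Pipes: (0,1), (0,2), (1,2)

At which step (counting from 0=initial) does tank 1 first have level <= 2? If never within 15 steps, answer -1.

Answer: -1

Derivation:
Step 1: flows [1->0,2->0,2->1] -> levels [2 5 5]
Step 2: flows [1->0,2->0,1=2] -> levels [4 4 4]
Step 3: flows [0=1,0=2,1=2] -> levels [4 4 4]
  -> stable; tank 1 stays at 4 > 2
Tank 1 never reaches <=2 within 15 steps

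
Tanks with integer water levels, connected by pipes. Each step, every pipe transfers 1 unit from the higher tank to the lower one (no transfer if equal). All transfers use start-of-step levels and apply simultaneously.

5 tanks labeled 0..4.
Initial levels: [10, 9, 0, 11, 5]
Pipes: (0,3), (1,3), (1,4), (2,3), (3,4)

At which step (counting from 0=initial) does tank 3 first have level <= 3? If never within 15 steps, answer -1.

Step 1: flows [3->0,3->1,1->4,3->2,3->4] -> levels [11 9 1 7 7]
Step 2: flows [0->3,1->3,1->4,3->2,3=4] -> levels [10 7 2 8 8]
Step 3: flows [0->3,3->1,4->1,3->2,3=4] -> levels [9 9 3 7 7]
Step 4: flows [0->3,1->3,1->4,3->2,3=4] -> levels [8 7 4 8 8]
Step 5: flows [0=3,3->1,4->1,3->2,3=4] -> levels [8 9 5 6 7]
Step 6: flows [0->3,1->3,1->4,3->2,4->3] -> levels [7 7 6 8 7]
Step 7: flows [3->0,3->1,1=4,3->2,3->4] -> levels [8 8 7 4 8]
Step 8: flows [0->3,1->3,1=4,2->3,4->3] -> levels [7 7 6 8 7]
  -> period-2 cycle (repeats step 6); tank 3 never drops to <=3
Tank 3 never reaches <=3 within 15 steps

Answer: -1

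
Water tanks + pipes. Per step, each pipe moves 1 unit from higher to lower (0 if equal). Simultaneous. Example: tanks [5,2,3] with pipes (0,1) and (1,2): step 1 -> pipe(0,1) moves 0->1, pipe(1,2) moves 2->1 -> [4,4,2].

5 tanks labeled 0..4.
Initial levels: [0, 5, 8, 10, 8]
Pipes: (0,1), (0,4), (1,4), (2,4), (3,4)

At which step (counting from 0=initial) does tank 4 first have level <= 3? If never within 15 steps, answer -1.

Answer: -1

Derivation:
Step 1: flows [1->0,4->0,4->1,2=4,3->4] -> levels [2 5 8 9 7]
Step 2: flows [1->0,4->0,4->1,2->4,3->4] -> levels [4 5 7 8 7]
Step 3: flows [1->0,4->0,4->1,2=4,3->4] -> levels [6 5 7 7 6]
Step 4: flows [0->1,0=4,4->1,2->4,3->4] -> levels [5 7 6 6 7]
Step 5: flows [1->0,4->0,1=4,4->2,4->3] -> levels [7 6 7 7 4]
Step 6: flows [0->1,0->4,1->4,2->4,3->4] -> levels [5 6 6 6 8]
Step 7: flows [1->0,4->0,4->1,4->2,4->3] -> levels [7 6 7 7 4]
  -> period-2 cycle (repeats step 5); tank 4 never drops to <=3
Tank 4 never reaches <=3 within 15 steps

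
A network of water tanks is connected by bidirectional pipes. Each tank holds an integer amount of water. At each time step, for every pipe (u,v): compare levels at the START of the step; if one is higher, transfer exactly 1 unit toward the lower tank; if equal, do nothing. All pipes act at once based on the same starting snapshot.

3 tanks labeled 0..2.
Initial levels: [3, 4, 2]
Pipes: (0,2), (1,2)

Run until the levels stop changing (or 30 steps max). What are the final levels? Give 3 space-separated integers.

Answer: 3 4 2

Derivation:
Step 1: flows [0->2,1->2] -> levels [2 3 4]
Step 2: flows [2->0,2->1] -> levels [3 4 2]
  -> period-2 cycle: step 2 state = step 0 state; never stabilizes
  -> state at step 30: (30-0) mod 2 = 0, same as step 0 -> [3 4 2]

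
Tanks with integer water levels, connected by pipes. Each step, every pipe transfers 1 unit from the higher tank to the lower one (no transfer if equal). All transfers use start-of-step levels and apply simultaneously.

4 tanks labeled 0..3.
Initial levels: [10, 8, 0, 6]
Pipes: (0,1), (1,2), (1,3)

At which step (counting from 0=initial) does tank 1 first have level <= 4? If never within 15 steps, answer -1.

Step 1: flows [0->1,1->2,1->3] -> levels [9 7 1 7]
Step 2: flows [0->1,1->2,1=3] -> levels [8 7 2 7]
Step 3: flows [0->1,1->2,1=3] -> levels [7 7 3 7]
Step 4: flows [0=1,1->2,1=3] -> levels [7 6 4 7]
Step 5: flows [0->1,1->2,3->1] -> levels [6 7 5 6]
Step 6: flows [1->0,1->2,1->3] -> levels [7 4 6 7]
Tank 1 first reaches <=4 at step 6

Answer: 6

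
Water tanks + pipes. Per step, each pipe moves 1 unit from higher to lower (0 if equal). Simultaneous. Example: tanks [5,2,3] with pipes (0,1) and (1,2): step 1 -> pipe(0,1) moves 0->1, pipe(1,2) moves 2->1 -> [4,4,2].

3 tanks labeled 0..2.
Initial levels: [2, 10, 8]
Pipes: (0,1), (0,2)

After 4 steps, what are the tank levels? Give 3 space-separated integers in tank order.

Answer: 6 7 7

Derivation:
Step 1: flows [1->0,2->0] -> levels [4 9 7]
Step 2: flows [1->0,2->0] -> levels [6 8 6]
Step 3: flows [1->0,0=2] -> levels [7 7 6]
Step 4: flows [0=1,0->2] -> levels [6 7 7]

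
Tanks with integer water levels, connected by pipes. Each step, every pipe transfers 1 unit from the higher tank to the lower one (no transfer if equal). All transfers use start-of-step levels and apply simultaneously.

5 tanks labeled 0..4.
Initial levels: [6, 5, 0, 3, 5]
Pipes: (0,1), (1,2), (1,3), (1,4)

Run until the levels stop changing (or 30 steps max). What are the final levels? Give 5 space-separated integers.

Answer: 4 5 2 4 4

Derivation:
Step 1: flows [0->1,1->2,1->3,1=4] -> levels [5 4 1 4 5]
Step 2: flows [0->1,1->2,1=3,4->1] -> levels [4 5 2 4 4]
Step 3: flows [1->0,1->2,1->3,1->4] -> levels [5 1 3 5 5]
Step 4: flows [0->1,2->1,3->1,4->1] -> levels [4 5 2 4 4]
  -> period-2 cycle: step 4 state = step 2 state; never stabilizes
  -> state at step 30: (30-2) mod 2 = 0, same as step 2 -> [4 5 2 4 4]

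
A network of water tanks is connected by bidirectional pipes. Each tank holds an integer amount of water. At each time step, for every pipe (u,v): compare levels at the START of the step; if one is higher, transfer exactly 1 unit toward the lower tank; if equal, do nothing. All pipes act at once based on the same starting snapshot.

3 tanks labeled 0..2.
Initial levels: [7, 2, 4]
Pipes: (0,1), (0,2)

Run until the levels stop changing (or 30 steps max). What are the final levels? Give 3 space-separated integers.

Step 1: flows [0->1,0->2] -> levels [5 3 5]
Step 2: flows [0->1,0=2] -> levels [4 4 5]
Step 3: flows [0=1,2->0] -> levels [5 4 4]
Step 4: flows [0->1,0->2] -> levels [3 5 5]
Step 5: flows [1->0,2->0] -> levels [5 4 4]
  -> period-2 cycle: step 5 state = step 3 state; never stabilizes
  -> state at step 30: (30-3) mod 2 = 1, same as step 4 -> [3 5 5]

Answer: 3 5 5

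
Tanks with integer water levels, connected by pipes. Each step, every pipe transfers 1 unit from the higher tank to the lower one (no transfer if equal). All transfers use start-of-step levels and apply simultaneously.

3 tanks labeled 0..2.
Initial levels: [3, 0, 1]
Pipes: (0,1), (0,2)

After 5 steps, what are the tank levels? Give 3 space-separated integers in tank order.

Answer: 0 2 2

Derivation:
Step 1: flows [0->1,0->2] -> levels [1 1 2]
Step 2: flows [0=1,2->0] -> levels [2 1 1]
Step 3: flows [0->1,0->2] -> levels [0 2 2]
Step 4: flows [1->0,2->0] -> levels [2 1 1]
  -> period-2 cycle: step 4 state = step 2 state
  -> state at step 5: (5-2) mod 2 = 1, same as step 3 -> [0 2 2]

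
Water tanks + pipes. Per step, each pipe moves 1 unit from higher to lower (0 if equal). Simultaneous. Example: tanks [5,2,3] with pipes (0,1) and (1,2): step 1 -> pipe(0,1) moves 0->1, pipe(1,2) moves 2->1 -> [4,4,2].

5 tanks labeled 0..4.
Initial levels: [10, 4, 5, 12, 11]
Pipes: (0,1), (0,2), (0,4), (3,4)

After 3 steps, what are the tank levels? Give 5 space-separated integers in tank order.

Step 1: flows [0->1,0->2,4->0,3->4] -> levels [9 5 6 11 11]
Step 2: flows [0->1,0->2,4->0,3=4] -> levels [8 6 7 11 10]
Step 3: flows [0->1,0->2,4->0,3->4] -> levels [7 7 8 10 10]

Answer: 7 7 8 10 10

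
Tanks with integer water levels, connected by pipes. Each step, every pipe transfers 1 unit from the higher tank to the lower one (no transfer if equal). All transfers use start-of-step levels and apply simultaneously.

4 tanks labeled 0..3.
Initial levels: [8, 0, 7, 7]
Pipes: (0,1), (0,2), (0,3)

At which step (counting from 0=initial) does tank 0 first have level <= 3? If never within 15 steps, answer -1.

Answer: -1

Derivation:
Step 1: flows [0->1,0->2,0->3] -> levels [5 1 8 8]
Step 2: flows [0->1,2->0,3->0] -> levels [6 2 7 7]
Step 3: flows [0->1,2->0,3->0] -> levels [7 3 6 6]
Step 4: flows [0->1,0->2,0->3] -> levels [4 4 7 7]
Step 5: flows [0=1,2->0,3->0] -> levels [6 4 6 6]
Step 6: flows [0->1,0=2,0=3] -> levels [5 5 6 6]
Step 7: flows [0=1,2->0,3->0] -> levels [7 5 5 5]
Step 8: flows [0->1,0->2,0->3] -> levels [4 6 6 6]
Step 9: flows [1->0,2->0,3->0] -> levels [7 5 5 5]
  -> period-2 cycle (repeats step 7); tank 0 never drops to <=3
Tank 0 never reaches <=3 within 15 steps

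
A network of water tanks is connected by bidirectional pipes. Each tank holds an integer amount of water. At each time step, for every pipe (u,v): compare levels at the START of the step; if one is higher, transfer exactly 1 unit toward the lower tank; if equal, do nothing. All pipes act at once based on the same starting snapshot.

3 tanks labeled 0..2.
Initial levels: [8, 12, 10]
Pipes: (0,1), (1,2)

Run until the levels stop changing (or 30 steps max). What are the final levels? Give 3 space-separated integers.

Step 1: flows [1->0,1->2] -> levels [9 10 11]
Step 2: flows [1->0,2->1] -> levels [10 10 10]
Step 3: flows [0=1,1=2] -> levels [10 10 10]
  -> stable (no change)

Answer: 10 10 10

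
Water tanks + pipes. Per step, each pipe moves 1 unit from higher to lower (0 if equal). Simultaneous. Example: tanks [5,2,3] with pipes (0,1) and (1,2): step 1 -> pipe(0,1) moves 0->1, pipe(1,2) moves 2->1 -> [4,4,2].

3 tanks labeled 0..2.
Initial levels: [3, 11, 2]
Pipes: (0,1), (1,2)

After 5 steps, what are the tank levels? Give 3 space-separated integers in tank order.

Step 1: flows [1->0,1->2] -> levels [4 9 3]
Step 2: flows [1->0,1->2] -> levels [5 7 4]
Step 3: flows [1->0,1->2] -> levels [6 5 5]
Step 4: flows [0->1,1=2] -> levels [5 6 5]
Step 5: flows [1->0,1->2] -> levels [6 4 6]

Answer: 6 4 6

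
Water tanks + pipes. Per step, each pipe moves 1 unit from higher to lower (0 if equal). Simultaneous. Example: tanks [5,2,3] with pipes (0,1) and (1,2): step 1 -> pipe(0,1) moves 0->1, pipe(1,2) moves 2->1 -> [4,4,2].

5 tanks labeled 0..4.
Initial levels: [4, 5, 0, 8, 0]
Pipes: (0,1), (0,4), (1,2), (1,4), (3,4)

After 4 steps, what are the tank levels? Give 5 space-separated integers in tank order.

Answer: 2 5 2 4 4

Derivation:
Step 1: flows [1->0,0->4,1->2,1->4,3->4] -> levels [4 2 1 7 3]
Step 2: flows [0->1,0->4,1->2,4->1,3->4] -> levels [2 3 2 6 4]
Step 3: flows [1->0,4->0,1->2,4->1,3->4] -> levels [4 2 3 5 3]
Step 4: flows [0->1,0->4,2->1,4->1,3->4] -> levels [2 5 2 4 4]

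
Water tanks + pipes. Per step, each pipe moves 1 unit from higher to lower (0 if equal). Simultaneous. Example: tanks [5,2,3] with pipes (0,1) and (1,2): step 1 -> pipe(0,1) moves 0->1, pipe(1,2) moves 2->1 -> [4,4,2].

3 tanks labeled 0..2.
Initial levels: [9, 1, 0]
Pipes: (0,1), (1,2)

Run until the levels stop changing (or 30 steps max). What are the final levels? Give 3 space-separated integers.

Step 1: flows [0->1,1->2] -> levels [8 1 1]
Step 2: flows [0->1,1=2] -> levels [7 2 1]
Step 3: flows [0->1,1->2] -> levels [6 2 2]
Step 4: flows [0->1,1=2] -> levels [5 3 2]
Step 5: flows [0->1,1->2] -> levels [4 3 3]
Step 6: flows [0->1,1=2] -> levels [3 4 3]
Step 7: flows [1->0,1->2] -> levels [4 2 4]
Step 8: flows [0->1,2->1] -> levels [3 4 3]
  -> period-2 cycle: step 8 state = step 6 state; never stabilizes
  -> state at step 30: (30-6) mod 2 = 0, same as step 6 -> [3 4 3]

Answer: 3 4 3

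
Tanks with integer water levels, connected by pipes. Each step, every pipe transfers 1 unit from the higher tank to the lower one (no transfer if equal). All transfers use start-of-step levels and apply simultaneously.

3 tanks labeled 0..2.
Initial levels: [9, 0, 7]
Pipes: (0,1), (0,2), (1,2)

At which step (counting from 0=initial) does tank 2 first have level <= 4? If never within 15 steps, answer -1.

Answer: -1

Derivation:
Step 1: flows [0->1,0->2,2->1] -> levels [7 2 7]
Step 2: flows [0->1,0=2,2->1] -> levels [6 4 6]
Step 3: flows [0->1,0=2,2->1] -> levels [5 6 5]
Step 4: flows [1->0,0=2,1->2] -> levels [6 4 6]
  -> period-2 cycle (repeats step 2); tank 2 never drops to <=4
Tank 2 never reaches <=4 within 15 steps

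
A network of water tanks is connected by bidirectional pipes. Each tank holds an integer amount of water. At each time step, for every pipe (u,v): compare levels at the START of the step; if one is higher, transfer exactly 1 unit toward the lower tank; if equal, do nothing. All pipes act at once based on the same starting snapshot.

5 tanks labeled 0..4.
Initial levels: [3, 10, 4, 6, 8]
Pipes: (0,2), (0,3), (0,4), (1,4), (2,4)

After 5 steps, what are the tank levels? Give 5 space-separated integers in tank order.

Step 1: flows [2->0,3->0,4->0,1->4,4->2] -> levels [6 9 4 5 7]
Step 2: flows [0->2,0->3,4->0,1->4,4->2] -> levels [5 8 6 6 6]
Step 3: flows [2->0,3->0,4->0,1->4,2=4] -> levels [8 7 5 5 6]
Step 4: flows [0->2,0->3,0->4,1->4,4->2] -> levels [5 6 7 6 7]
Step 5: flows [2->0,3->0,4->0,4->1,2=4] -> levels [8 7 6 5 5]

Answer: 8 7 6 5 5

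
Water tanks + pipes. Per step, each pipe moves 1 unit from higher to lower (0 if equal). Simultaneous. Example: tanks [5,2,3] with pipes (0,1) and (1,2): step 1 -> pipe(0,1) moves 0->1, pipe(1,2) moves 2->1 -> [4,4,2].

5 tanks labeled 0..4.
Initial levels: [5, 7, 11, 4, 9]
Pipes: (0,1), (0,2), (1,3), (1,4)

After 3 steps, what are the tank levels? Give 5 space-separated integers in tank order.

Step 1: flows [1->0,2->0,1->3,4->1] -> levels [7 6 10 5 8]
Step 2: flows [0->1,2->0,1->3,4->1] -> levels [7 7 9 6 7]
Step 3: flows [0=1,2->0,1->3,1=4] -> levels [8 6 8 7 7]

Answer: 8 6 8 7 7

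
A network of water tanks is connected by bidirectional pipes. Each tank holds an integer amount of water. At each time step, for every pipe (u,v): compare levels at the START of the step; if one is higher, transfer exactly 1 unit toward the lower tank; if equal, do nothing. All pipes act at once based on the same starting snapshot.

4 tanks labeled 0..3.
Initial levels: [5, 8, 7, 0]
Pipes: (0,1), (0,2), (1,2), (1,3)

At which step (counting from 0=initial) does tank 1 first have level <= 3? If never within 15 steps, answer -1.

Answer: 5

Derivation:
Step 1: flows [1->0,2->0,1->2,1->3] -> levels [7 5 7 1]
Step 2: flows [0->1,0=2,2->1,1->3] -> levels [6 6 6 2]
Step 3: flows [0=1,0=2,1=2,1->3] -> levels [6 5 6 3]
Step 4: flows [0->1,0=2,2->1,1->3] -> levels [5 6 5 4]
Step 5: flows [1->0,0=2,1->2,1->3] -> levels [6 3 6 5]
Tank 1 first reaches <=3 at step 5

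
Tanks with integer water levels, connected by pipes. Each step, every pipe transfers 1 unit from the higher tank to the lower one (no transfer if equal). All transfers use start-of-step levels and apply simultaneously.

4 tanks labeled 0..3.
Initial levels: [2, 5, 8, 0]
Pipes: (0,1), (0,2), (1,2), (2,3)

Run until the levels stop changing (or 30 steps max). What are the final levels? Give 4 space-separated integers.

Step 1: flows [1->0,2->0,2->1,2->3] -> levels [4 5 5 1]
Step 2: flows [1->0,2->0,1=2,2->3] -> levels [6 4 3 2]
Step 3: flows [0->1,0->2,1->2,2->3] -> levels [4 4 4 3]
Step 4: flows [0=1,0=2,1=2,2->3] -> levels [4 4 3 4]
Step 5: flows [0=1,0->2,1->2,3->2] -> levels [3 3 6 3]
Step 6: flows [0=1,2->0,2->1,2->3] -> levels [4 4 3 4]
  -> period-2 cycle: step 6 state = step 4 state; never stabilizes
  -> state at step 30: (30-4) mod 2 = 0, same as step 4 -> [4 4 3 4]

Answer: 4 4 3 4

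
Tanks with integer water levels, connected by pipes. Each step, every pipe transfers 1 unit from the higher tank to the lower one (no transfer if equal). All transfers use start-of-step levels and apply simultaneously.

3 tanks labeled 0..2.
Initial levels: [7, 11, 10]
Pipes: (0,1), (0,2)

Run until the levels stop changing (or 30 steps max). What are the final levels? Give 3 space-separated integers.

Step 1: flows [1->0,2->0] -> levels [9 10 9]
Step 2: flows [1->0,0=2] -> levels [10 9 9]
Step 3: flows [0->1,0->2] -> levels [8 10 10]
Step 4: flows [1->0,2->0] -> levels [10 9 9]
  -> period-2 cycle: step 4 state = step 2 state; never stabilizes
  -> state at step 30: (30-2) mod 2 = 0, same as step 2 -> [10 9 9]

Answer: 10 9 9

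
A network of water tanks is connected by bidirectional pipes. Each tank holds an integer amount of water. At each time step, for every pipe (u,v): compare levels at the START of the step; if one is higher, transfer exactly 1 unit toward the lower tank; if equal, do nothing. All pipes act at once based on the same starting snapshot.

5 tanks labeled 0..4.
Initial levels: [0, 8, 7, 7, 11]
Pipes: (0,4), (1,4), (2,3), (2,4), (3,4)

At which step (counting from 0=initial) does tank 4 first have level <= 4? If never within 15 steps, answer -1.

Answer: -1

Derivation:
Step 1: flows [4->0,4->1,2=3,4->2,4->3] -> levels [1 9 8 8 7]
Step 2: flows [4->0,1->4,2=3,2->4,3->4] -> levels [2 8 7 7 9]
Step 3: flows [4->0,4->1,2=3,4->2,4->3] -> levels [3 9 8 8 5]
Step 4: flows [4->0,1->4,2=3,2->4,3->4] -> levels [4 8 7 7 7]
Step 5: flows [4->0,1->4,2=3,2=4,3=4] -> levels [5 7 7 7 7]
Step 6: flows [4->0,1=4,2=3,2=4,3=4] -> levels [6 7 7 7 6]
Step 7: flows [0=4,1->4,2=3,2->4,3->4] -> levels [6 6 6 6 9]
Step 8: flows [4->0,4->1,2=3,4->2,4->3] -> levels [7 7 7 7 5]
Step 9: flows [0->4,1->4,2=3,2->4,3->4] -> levels [6 6 6 6 9]
  -> period-2 cycle (repeats step 7); tank 4 never drops to <=4
Tank 4 never reaches <=4 within 15 steps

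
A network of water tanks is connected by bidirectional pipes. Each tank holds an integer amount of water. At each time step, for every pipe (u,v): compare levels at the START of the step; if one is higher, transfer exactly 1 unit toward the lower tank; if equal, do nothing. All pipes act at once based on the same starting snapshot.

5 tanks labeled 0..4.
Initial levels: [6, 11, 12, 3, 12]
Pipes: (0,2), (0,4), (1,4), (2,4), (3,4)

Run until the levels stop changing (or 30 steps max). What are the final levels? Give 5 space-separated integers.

Step 1: flows [2->0,4->0,4->1,2=4,4->3] -> levels [8 12 11 4 9]
Step 2: flows [2->0,4->0,1->4,2->4,4->3] -> levels [10 11 9 5 9]
Step 3: flows [0->2,0->4,1->4,2=4,4->3] -> levels [8 10 10 6 10]
Step 4: flows [2->0,4->0,1=4,2=4,4->3] -> levels [10 10 9 7 8]
Step 5: flows [0->2,0->4,1->4,2->4,4->3] -> levels [8 9 9 8 10]
Step 6: flows [2->0,4->0,4->1,4->2,4->3] -> levels [10 10 9 9 6]
Step 7: flows [0->2,0->4,1->4,2->4,3->4] -> levels [8 9 9 8 10]
  -> period-2 cycle: step 7 state = step 5 state; never stabilizes
  -> state at step 30: (30-5) mod 2 = 1, same as step 6 -> [10 10 9 9 6]

Answer: 10 10 9 9 6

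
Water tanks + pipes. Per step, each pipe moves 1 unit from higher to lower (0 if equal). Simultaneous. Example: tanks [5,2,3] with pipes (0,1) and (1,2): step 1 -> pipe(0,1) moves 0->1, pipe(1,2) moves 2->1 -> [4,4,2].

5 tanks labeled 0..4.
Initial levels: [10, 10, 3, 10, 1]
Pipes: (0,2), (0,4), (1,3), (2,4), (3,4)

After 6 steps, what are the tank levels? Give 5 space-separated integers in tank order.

Answer: 7 7 7 8 5

Derivation:
Step 1: flows [0->2,0->4,1=3,2->4,3->4] -> levels [8 10 3 9 4]
Step 2: flows [0->2,0->4,1->3,4->2,3->4] -> levels [6 9 5 9 5]
Step 3: flows [0->2,0->4,1=3,2=4,3->4] -> levels [4 9 6 8 7]
Step 4: flows [2->0,4->0,1->3,4->2,3->4] -> levels [6 8 6 8 6]
Step 5: flows [0=2,0=4,1=3,2=4,3->4] -> levels [6 8 6 7 7]
Step 6: flows [0=2,4->0,1->3,4->2,3=4] -> levels [7 7 7 8 5]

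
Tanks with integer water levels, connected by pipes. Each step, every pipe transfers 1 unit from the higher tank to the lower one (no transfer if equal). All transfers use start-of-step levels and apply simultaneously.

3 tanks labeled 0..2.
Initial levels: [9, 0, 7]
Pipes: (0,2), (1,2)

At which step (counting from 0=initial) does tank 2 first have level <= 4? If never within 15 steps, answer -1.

Step 1: flows [0->2,2->1] -> levels [8 1 7]
Step 2: flows [0->2,2->1] -> levels [7 2 7]
Step 3: flows [0=2,2->1] -> levels [7 3 6]
Step 4: flows [0->2,2->1] -> levels [6 4 6]
Step 5: flows [0=2,2->1] -> levels [6 5 5]
Step 6: flows [0->2,1=2] -> levels [5 5 6]
Step 7: flows [2->0,2->1] -> levels [6 6 4]
Tank 2 first reaches <=4 at step 7

Answer: 7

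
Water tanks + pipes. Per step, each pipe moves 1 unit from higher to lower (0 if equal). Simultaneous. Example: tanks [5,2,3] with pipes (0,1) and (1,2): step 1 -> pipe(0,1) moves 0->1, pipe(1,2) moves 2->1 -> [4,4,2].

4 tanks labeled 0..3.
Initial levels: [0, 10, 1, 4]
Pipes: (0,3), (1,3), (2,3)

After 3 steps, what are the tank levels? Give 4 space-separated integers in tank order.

Step 1: flows [3->0,1->3,3->2] -> levels [1 9 2 3]
Step 2: flows [3->0,1->3,3->2] -> levels [2 8 3 2]
Step 3: flows [0=3,1->3,2->3] -> levels [2 7 2 4]

Answer: 2 7 2 4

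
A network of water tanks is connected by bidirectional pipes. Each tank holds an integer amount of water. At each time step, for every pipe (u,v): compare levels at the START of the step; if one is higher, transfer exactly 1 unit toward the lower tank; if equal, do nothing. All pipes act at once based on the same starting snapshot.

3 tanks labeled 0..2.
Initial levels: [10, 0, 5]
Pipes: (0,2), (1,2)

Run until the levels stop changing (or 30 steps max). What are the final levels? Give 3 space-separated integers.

Step 1: flows [0->2,2->1] -> levels [9 1 5]
Step 2: flows [0->2,2->1] -> levels [8 2 5]
Step 3: flows [0->2,2->1] -> levels [7 3 5]
Step 4: flows [0->2,2->1] -> levels [6 4 5]
Step 5: flows [0->2,2->1] -> levels [5 5 5]
Step 6: flows [0=2,1=2] -> levels [5 5 5]
  -> stable (no change)

Answer: 5 5 5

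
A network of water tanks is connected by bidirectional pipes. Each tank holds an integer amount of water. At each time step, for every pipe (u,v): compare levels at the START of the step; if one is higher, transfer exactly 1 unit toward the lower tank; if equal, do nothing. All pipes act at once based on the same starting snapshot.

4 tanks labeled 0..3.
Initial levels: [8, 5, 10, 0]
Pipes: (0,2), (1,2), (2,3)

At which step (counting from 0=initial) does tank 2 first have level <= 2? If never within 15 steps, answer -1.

Step 1: flows [2->0,2->1,2->3] -> levels [9 6 7 1]
Step 2: flows [0->2,2->1,2->3] -> levels [8 7 6 2]
Step 3: flows [0->2,1->2,2->3] -> levels [7 6 7 3]
Step 4: flows [0=2,2->1,2->3] -> levels [7 7 5 4]
Step 5: flows [0->2,1->2,2->3] -> levels [6 6 6 5]
Step 6: flows [0=2,1=2,2->3] -> levels [6 6 5 6]
Step 7: flows [0->2,1->2,3->2] -> levels [5 5 8 5]
Step 8: flows [2->0,2->1,2->3] -> levels [6 6 5 6]
  -> period-2 cycle (repeats step 6); tank 2 never drops to <=2
Tank 2 never reaches <=2 within 15 steps

Answer: -1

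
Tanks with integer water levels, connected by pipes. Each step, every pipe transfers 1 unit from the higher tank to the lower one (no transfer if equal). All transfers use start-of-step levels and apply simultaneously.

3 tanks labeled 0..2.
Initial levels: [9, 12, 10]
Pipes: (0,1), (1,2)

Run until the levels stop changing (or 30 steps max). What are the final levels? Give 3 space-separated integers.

Answer: 10 11 10

Derivation:
Step 1: flows [1->0,1->2] -> levels [10 10 11]
Step 2: flows [0=1,2->1] -> levels [10 11 10]
Step 3: flows [1->0,1->2] -> levels [11 9 11]
Step 4: flows [0->1,2->1] -> levels [10 11 10]
  -> period-2 cycle: step 4 state = step 2 state; never stabilizes
  -> state at step 30: (30-2) mod 2 = 0, same as step 2 -> [10 11 10]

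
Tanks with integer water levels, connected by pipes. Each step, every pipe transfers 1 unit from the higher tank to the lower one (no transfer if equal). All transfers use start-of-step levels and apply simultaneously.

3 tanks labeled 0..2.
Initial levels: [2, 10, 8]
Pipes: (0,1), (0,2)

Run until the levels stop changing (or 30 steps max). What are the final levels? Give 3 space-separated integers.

Answer: 6 7 7

Derivation:
Step 1: flows [1->0,2->0] -> levels [4 9 7]
Step 2: flows [1->0,2->0] -> levels [6 8 6]
Step 3: flows [1->0,0=2] -> levels [7 7 6]
Step 4: flows [0=1,0->2] -> levels [6 7 7]
Step 5: flows [1->0,2->0] -> levels [8 6 6]
Step 6: flows [0->1,0->2] -> levels [6 7 7]
  -> period-2 cycle: step 6 state = step 4 state; never stabilizes
  -> state at step 30: (30-4) mod 2 = 0, same as step 4 -> [6 7 7]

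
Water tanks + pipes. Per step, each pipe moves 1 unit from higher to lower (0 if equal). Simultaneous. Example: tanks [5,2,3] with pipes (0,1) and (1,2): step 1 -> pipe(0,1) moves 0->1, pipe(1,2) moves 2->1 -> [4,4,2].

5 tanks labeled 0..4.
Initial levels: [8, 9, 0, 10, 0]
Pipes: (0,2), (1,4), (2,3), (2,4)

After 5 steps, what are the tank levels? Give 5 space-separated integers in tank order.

Answer: 5 6 7 5 4

Derivation:
Step 1: flows [0->2,1->4,3->2,2=4] -> levels [7 8 2 9 1]
Step 2: flows [0->2,1->4,3->2,2->4] -> levels [6 7 3 8 3]
Step 3: flows [0->2,1->4,3->2,2=4] -> levels [5 6 5 7 4]
Step 4: flows [0=2,1->4,3->2,2->4] -> levels [5 5 5 6 6]
Step 5: flows [0=2,4->1,3->2,4->2] -> levels [5 6 7 5 4]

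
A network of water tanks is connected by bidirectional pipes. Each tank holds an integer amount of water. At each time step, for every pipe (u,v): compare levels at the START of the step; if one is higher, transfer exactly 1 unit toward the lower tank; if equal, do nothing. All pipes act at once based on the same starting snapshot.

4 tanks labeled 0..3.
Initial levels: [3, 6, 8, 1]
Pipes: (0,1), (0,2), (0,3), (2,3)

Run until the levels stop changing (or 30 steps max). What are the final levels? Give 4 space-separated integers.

Step 1: flows [1->0,2->0,0->3,2->3] -> levels [4 5 6 3]
Step 2: flows [1->0,2->0,0->3,2->3] -> levels [5 4 4 5]
Step 3: flows [0->1,0->2,0=3,3->2] -> levels [3 5 6 4]
Step 4: flows [1->0,2->0,3->0,2->3] -> levels [6 4 4 4]
Step 5: flows [0->1,0->2,0->3,2=3] -> levels [3 5 5 5]
Step 6: flows [1->0,2->0,3->0,2=3] -> levels [6 4 4 4]
  -> period-2 cycle: step 6 state = step 4 state; never stabilizes
  -> state at step 30: (30-4) mod 2 = 0, same as step 4 -> [6 4 4 4]

Answer: 6 4 4 4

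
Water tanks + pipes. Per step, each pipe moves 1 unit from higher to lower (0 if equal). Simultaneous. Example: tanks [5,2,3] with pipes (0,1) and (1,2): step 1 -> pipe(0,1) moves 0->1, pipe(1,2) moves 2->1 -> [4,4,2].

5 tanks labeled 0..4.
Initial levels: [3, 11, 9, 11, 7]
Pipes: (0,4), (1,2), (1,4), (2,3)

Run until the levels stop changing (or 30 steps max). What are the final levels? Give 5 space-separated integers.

Step 1: flows [4->0,1->2,1->4,3->2] -> levels [4 9 11 10 7]
Step 2: flows [4->0,2->1,1->4,2->3] -> levels [5 9 9 11 7]
Step 3: flows [4->0,1=2,1->4,3->2] -> levels [6 8 10 10 7]
Step 4: flows [4->0,2->1,1->4,2=3] -> levels [7 8 9 10 7]
Step 5: flows [0=4,2->1,1->4,3->2] -> levels [7 8 9 9 8]
Step 6: flows [4->0,2->1,1=4,2=3] -> levels [8 9 8 9 7]
Step 7: flows [0->4,1->2,1->4,3->2] -> levels [7 7 10 8 9]
Step 8: flows [4->0,2->1,4->1,2->3] -> levels [8 9 8 9 7]
  -> period-2 cycle: step 8 state = step 6 state; never stabilizes
  -> state at step 30: (30-6) mod 2 = 0, same as step 6 -> [8 9 8 9 7]

Answer: 8 9 8 9 7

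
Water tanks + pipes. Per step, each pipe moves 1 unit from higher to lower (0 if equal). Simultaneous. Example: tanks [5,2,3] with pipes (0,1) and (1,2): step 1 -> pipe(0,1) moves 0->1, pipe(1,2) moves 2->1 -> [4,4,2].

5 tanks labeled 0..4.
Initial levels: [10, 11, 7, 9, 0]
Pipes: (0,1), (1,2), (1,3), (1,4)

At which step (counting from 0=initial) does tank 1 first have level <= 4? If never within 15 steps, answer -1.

Answer: -1

Derivation:
Step 1: flows [1->0,1->2,1->3,1->4] -> levels [11 7 8 10 1]
Step 2: flows [0->1,2->1,3->1,1->4] -> levels [10 9 7 9 2]
Step 3: flows [0->1,1->2,1=3,1->4] -> levels [9 8 8 9 3]
Step 4: flows [0->1,1=2,3->1,1->4] -> levels [8 9 8 8 4]
Step 5: flows [1->0,1->2,1->3,1->4] -> levels [9 5 9 9 5]
Step 6: flows [0->1,2->1,3->1,1=4] -> levels [8 8 8 8 5]
Step 7: flows [0=1,1=2,1=3,1->4] -> levels [8 7 8 8 6]
Step 8: flows [0->1,2->1,3->1,1->4] -> levels [7 9 7 7 7]
Step 9: flows [1->0,1->2,1->3,1->4] -> levels [8 5 8 8 8]
Step 10: flows [0->1,2->1,3->1,4->1] -> levels [7 9 7 7 7]
  -> period-2 cycle (repeats step 8); tank 1 never drops to <=4
Tank 1 never reaches <=4 within 15 steps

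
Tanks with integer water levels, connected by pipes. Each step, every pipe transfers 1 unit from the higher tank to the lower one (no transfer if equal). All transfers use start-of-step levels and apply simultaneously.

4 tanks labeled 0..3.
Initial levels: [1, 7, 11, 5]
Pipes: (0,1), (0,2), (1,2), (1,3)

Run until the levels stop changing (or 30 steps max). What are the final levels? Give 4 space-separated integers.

Answer: 5 6 7 6

Derivation:
Step 1: flows [1->0,2->0,2->1,1->3] -> levels [3 6 9 6]
Step 2: flows [1->0,2->0,2->1,1=3] -> levels [5 6 7 6]
Step 3: flows [1->0,2->0,2->1,1=3] -> levels [7 6 5 6]
Step 4: flows [0->1,0->2,1->2,1=3] -> levels [5 6 7 6]
  -> period-2 cycle: step 4 state = step 2 state; never stabilizes
  -> state at step 30: (30-2) mod 2 = 0, same as step 2 -> [5 6 7 6]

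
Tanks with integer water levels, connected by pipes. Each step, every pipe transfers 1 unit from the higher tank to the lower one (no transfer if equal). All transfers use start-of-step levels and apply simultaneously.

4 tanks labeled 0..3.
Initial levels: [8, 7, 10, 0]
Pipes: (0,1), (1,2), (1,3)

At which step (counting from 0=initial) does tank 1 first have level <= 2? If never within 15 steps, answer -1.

Answer: -1

Derivation:
Step 1: flows [0->1,2->1,1->3] -> levels [7 8 9 1]
Step 2: flows [1->0,2->1,1->3] -> levels [8 7 8 2]
Step 3: flows [0->1,2->1,1->3] -> levels [7 8 7 3]
Step 4: flows [1->0,1->2,1->3] -> levels [8 5 8 4]
Step 5: flows [0->1,2->1,1->3] -> levels [7 6 7 5]
Step 6: flows [0->1,2->1,1->3] -> levels [6 7 6 6]
Step 7: flows [1->0,1->2,1->3] -> levels [7 4 7 7]
Step 8: flows [0->1,2->1,3->1] -> levels [6 7 6 6]
  -> period-2 cycle (repeats step 6); tank 1 never drops to <=2
Tank 1 never reaches <=2 within 15 steps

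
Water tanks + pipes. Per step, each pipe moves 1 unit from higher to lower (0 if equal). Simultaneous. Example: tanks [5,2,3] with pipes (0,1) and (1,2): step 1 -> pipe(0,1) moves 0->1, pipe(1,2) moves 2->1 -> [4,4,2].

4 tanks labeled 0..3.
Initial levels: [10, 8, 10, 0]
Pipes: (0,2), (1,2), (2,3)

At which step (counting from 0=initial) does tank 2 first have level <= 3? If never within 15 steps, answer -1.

Answer: -1

Derivation:
Step 1: flows [0=2,2->1,2->3] -> levels [10 9 8 1]
Step 2: flows [0->2,1->2,2->3] -> levels [9 8 9 2]
Step 3: flows [0=2,2->1,2->3] -> levels [9 9 7 3]
Step 4: flows [0->2,1->2,2->3] -> levels [8 8 8 4]
Step 5: flows [0=2,1=2,2->3] -> levels [8 8 7 5]
Step 6: flows [0->2,1->2,2->3] -> levels [7 7 8 6]
Step 7: flows [2->0,2->1,2->3] -> levels [8 8 5 7]
Step 8: flows [0->2,1->2,3->2] -> levels [7 7 8 6]
  -> period-2 cycle (repeats step 6); tank 2 never drops to <=3
Tank 2 never reaches <=3 within 15 steps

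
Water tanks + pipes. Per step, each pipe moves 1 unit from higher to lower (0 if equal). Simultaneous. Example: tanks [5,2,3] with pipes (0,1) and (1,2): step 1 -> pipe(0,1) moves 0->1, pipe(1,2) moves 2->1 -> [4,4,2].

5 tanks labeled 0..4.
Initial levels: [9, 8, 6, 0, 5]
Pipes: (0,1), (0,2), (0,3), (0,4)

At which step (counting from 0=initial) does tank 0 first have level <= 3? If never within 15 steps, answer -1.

Answer: 5

Derivation:
Step 1: flows [0->1,0->2,0->3,0->4] -> levels [5 9 7 1 6]
Step 2: flows [1->0,2->0,0->3,4->0] -> levels [7 8 6 2 5]
Step 3: flows [1->0,0->2,0->3,0->4] -> levels [5 7 7 3 6]
Step 4: flows [1->0,2->0,0->3,4->0] -> levels [7 6 6 4 5]
Step 5: flows [0->1,0->2,0->3,0->4] -> levels [3 7 7 5 6]
Tank 0 first reaches <=3 at step 5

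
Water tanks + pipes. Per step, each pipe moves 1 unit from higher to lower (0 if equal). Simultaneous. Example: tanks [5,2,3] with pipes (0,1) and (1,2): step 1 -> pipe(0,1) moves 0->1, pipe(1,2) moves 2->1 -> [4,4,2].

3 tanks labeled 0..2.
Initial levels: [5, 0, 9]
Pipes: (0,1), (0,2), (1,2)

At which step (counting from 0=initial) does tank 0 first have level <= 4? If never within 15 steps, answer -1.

Answer: 3

Derivation:
Step 1: flows [0->1,2->0,2->1] -> levels [5 2 7]
Step 2: flows [0->1,2->0,2->1] -> levels [5 4 5]
Step 3: flows [0->1,0=2,2->1] -> levels [4 6 4]
Tank 0 first reaches <=4 at step 3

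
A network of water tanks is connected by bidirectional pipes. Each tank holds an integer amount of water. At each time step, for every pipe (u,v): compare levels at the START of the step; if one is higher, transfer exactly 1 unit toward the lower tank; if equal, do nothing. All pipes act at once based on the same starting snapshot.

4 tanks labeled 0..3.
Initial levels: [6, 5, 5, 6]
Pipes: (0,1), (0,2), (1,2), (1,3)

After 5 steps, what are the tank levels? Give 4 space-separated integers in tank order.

Step 1: flows [0->1,0->2,1=2,3->1] -> levels [4 7 6 5]
Step 2: flows [1->0,2->0,1->2,1->3] -> levels [6 4 6 6]
Step 3: flows [0->1,0=2,2->1,3->1] -> levels [5 7 5 5]
Step 4: flows [1->0,0=2,1->2,1->3] -> levels [6 4 6 6]
  -> period-2 cycle: step 4 state = step 2 state
  -> state at step 5: (5-2) mod 2 = 1, same as step 3 -> [5 7 5 5]

Answer: 5 7 5 5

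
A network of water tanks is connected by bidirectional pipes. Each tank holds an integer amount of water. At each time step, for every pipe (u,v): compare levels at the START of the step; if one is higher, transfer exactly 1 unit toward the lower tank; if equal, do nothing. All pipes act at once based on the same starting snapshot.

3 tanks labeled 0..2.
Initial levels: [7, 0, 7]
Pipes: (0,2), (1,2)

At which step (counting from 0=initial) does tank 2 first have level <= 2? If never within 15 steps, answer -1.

Answer: -1

Derivation:
Step 1: flows [0=2,2->1] -> levels [7 1 6]
Step 2: flows [0->2,2->1] -> levels [6 2 6]
Step 3: flows [0=2,2->1] -> levels [6 3 5]
Step 4: flows [0->2,2->1] -> levels [5 4 5]
Step 5: flows [0=2,2->1] -> levels [5 5 4]
Step 6: flows [0->2,1->2] -> levels [4 4 6]
Step 7: flows [2->0,2->1] -> levels [5 5 4]
  -> period-2 cycle (repeats step 5); tank 2 never drops to <=2
Tank 2 never reaches <=2 within 15 steps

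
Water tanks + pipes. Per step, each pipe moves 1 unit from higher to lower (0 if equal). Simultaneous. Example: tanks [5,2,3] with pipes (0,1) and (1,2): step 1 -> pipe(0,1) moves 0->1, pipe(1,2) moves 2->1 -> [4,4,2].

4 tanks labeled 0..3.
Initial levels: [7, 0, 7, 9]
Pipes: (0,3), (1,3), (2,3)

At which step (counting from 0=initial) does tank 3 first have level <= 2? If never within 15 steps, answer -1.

Step 1: flows [3->0,3->1,3->2] -> levels [8 1 8 6]
Step 2: flows [0->3,3->1,2->3] -> levels [7 2 7 7]
Step 3: flows [0=3,3->1,2=3] -> levels [7 3 7 6]
Step 4: flows [0->3,3->1,2->3] -> levels [6 4 6 7]
Step 5: flows [3->0,3->1,3->2] -> levels [7 5 7 4]
Step 6: flows [0->3,1->3,2->3] -> levels [6 4 6 7]
  -> period-2 cycle (repeats step 4); tank 3 never drops to <=2
Tank 3 never reaches <=2 within 15 steps

Answer: -1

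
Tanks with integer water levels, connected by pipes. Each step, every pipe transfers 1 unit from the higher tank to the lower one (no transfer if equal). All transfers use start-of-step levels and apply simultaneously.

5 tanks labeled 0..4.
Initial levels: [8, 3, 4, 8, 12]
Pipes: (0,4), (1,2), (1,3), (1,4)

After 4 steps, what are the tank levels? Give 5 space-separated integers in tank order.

Step 1: flows [4->0,2->1,3->1,4->1] -> levels [9 6 3 7 10]
Step 2: flows [4->0,1->2,3->1,4->1] -> levels [10 7 4 6 8]
Step 3: flows [0->4,1->2,1->3,4->1] -> levels [9 6 5 7 8]
Step 4: flows [0->4,1->2,3->1,4->1] -> levels [8 7 6 6 8]

Answer: 8 7 6 6 8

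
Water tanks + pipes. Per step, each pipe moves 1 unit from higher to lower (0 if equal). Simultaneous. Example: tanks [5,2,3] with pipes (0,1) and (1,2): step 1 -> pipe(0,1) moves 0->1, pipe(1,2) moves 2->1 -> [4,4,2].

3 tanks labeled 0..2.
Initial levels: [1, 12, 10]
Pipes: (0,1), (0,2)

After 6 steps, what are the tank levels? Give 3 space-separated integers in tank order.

Step 1: flows [1->0,2->0] -> levels [3 11 9]
Step 2: flows [1->0,2->0] -> levels [5 10 8]
Step 3: flows [1->0,2->0] -> levels [7 9 7]
Step 4: flows [1->0,0=2] -> levels [8 8 7]
Step 5: flows [0=1,0->2] -> levels [7 8 8]
Step 6: flows [1->0,2->0] -> levels [9 7 7]

Answer: 9 7 7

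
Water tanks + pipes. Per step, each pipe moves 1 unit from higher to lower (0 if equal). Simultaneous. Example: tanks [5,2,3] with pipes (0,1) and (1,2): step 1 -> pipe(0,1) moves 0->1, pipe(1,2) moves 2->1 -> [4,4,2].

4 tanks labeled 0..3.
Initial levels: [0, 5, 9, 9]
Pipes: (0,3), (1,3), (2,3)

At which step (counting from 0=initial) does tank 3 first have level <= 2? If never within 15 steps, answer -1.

Answer: -1

Derivation:
Step 1: flows [3->0,3->1,2=3] -> levels [1 6 9 7]
Step 2: flows [3->0,3->1,2->3] -> levels [2 7 8 6]
Step 3: flows [3->0,1->3,2->3] -> levels [3 6 7 7]
Step 4: flows [3->0,3->1,2=3] -> levels [4 7 7 5]
Step 5: flows [3->0,1->3,2->3] -> levels [5 6 6 6]
Step 6: flows [3->0,1=3,2=3] -> levels [6 6 6 5]
Step 7: flows [0->3,1->3,2->3] -> levels [5 5 5 8]
Step 8: flows [3->0,3->1,3->2] -> levels [6 6 6 5]
  -> period-2 cycle (repeats step 6); tank 3 never drops to <=2
Tank 3 never reaches <=2 within 15 steps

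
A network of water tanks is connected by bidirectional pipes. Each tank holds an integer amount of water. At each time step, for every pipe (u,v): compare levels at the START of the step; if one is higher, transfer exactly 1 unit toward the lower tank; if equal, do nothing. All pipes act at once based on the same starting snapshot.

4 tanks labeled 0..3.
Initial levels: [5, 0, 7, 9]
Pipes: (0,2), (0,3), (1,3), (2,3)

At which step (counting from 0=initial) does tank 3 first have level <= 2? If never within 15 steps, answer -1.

Answer: -1

Derivation:
Step 1: flows [2->0,3->0,3->1,3->2] -> levels [7 1 7 6]
Step 2: flows [0=2,0->3,3->1,2->3] -> levels [6 2 6 7]
Step 3: flows [0=2,3->0,3->1,3->2] -> levels [7 3 7 4]
Step 4: flows [0=2,0->3,3->1,2->3] -> levels [6 4 6 5]
Step 5: flows [0=2,0->3,3->1,2->3] -> levels [5 5 5 6]
Step 6: flows [0=2,3->0,3->1,3->2] -> levels [6 6 6 3]
Step 7: flows [0=2,0->3,1->3,2->3] -> levels [5 5 5 6]
  -> period-2 cycle (repeats step 5); tank 3 never drops to <=2
Tank 3 never reaches <=2 within 15 steps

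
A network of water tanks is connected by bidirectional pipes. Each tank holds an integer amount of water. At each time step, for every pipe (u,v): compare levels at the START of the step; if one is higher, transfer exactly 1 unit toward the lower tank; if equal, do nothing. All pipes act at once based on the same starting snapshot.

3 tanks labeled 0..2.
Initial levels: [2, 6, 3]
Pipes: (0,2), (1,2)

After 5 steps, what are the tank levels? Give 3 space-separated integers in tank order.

Step 1: flows [2->0,1->2] -> levels [3 5 3]
Step 2: flows [0=2,1->2] -> levels [3 4 4]
Step 3: flows [2->0,1=2] -> levels [4 4 3]
Step 4: flows [0->2,1->2] -> levels [3 3 5]
Step 5: flows [2->0,2->1] -> levels [4 4 3]

Answer: 4 4 3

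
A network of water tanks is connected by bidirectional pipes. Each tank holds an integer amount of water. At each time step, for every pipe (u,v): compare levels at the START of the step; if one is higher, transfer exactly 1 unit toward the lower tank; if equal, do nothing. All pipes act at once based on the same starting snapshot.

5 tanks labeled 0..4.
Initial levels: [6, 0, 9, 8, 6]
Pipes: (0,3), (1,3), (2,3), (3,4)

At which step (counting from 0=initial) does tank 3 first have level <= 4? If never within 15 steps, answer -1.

Answer: 3

Derivation:
Step 1: flows [3->0,3->1,2->3,3->4] -> levels [7 1 8 6 7]
Step 2: flows [0->3,3->1,2->3,4->3] -> levels [6 2 7 8 6]
Step 3: flows [3->0,3->1,3->2,3->4] -> levels [7 3 8 4 7]
Tank 3 first reaches <=4 at step 3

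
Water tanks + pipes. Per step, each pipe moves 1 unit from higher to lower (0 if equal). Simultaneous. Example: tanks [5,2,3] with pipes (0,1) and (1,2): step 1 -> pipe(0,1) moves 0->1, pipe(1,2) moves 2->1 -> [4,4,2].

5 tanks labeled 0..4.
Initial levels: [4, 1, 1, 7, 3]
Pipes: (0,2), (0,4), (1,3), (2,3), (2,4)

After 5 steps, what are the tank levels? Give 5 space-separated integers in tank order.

Step 1: flows [0->2,0->4,3->1,3->2,4->2] -> levels [2 2 4 5 3]
Step 2: flows [2->0,4->0,3->1,3->2,2->4] -> levels [4 3 3 3 3]
Step 3: flows [0->2,0->4,1=3,2=3,2=4] -> levels [2 3 4 3 4]
Step 4: flows [2->0,4->0,1=3,2->3,2=4] -> levels [4 3 2 4 3]
Step 5: flows [0->2,0->4,3->1,3->2,4->2] -> levels [2 4 5 2 3]

Answer: 2 4 5 2 3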